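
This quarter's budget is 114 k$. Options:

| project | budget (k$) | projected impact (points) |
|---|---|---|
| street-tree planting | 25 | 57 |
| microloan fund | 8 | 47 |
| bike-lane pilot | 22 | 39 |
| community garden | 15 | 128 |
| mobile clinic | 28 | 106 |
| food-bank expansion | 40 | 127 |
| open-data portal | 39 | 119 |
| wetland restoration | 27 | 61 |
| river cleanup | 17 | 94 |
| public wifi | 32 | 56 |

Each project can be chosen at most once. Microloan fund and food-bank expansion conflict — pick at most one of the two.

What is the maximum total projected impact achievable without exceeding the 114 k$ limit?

Microloan fund + community garden + mobile clinic + open-data portal + river cleanup uses 107 of the 114 k$ and totals 494.
Every other selection either busts 114 k$ or breaks a pairing rule or fails to beat 494.

494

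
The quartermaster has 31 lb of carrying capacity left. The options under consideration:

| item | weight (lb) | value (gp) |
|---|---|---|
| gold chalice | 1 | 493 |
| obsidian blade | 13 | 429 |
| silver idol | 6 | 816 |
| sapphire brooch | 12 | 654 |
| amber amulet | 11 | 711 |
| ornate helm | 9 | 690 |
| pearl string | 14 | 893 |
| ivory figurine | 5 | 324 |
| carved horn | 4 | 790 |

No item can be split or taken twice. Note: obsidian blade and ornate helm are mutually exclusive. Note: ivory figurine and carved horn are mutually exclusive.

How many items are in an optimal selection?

5

The maximum value within 31 lb is 3500.
One optimal bundle: gold chalice + silver idol + amber amulet + ornate helm + carved horn (31 lb).
Any selection reaching 3500 contains exactly 5 items.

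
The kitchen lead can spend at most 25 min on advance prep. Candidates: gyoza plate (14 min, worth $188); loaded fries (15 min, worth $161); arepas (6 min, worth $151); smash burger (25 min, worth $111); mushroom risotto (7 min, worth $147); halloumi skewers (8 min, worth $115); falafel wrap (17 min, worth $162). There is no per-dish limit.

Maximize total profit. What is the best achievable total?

By profit per min: arepas 25.17, mushroom risotto 21.00, halloumi skewers 14.38 lead.
Taking 4×arepas: 24 min used, 604 in profit.
That's the maximum — no swap from here does better than 604.

604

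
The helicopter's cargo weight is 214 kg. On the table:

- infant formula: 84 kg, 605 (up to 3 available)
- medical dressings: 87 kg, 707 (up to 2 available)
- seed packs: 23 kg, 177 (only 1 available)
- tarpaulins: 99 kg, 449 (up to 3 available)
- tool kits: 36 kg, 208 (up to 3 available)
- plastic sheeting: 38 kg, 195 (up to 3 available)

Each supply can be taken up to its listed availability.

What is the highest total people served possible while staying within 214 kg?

Filling by ratio: 2×medical dressings + seed packs for 1591, with 17 kg left unused.
Replace seed packs with tool kits: the trade gains 31 net, giving 1622 at 210 kg.
The spare 4 kg is too small for any remaining supply, and no exchange beats 1622.

1622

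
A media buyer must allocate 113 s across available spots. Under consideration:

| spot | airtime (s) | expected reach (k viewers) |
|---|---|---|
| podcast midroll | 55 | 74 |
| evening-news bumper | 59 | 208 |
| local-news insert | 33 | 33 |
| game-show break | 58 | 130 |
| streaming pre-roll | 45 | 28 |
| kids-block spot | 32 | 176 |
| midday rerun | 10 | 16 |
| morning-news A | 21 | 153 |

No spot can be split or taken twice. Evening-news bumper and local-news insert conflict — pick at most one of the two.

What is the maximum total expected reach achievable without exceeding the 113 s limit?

537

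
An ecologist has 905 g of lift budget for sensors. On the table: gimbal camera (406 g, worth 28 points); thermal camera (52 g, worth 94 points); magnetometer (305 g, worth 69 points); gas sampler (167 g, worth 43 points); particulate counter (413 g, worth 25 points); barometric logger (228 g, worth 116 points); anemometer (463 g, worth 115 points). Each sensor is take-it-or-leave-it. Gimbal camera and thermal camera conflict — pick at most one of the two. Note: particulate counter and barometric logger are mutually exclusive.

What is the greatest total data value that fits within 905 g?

Greedy by ratio would take thermal camera + magnetometer + gas sampler + barometric logger: 752 g used, total 322.
The 472 g tied up in magnetometer and gas sampler is better spent on anemometer — total rises to 325 (743 g).
Nothing else feasible within 905 g beats 325.

325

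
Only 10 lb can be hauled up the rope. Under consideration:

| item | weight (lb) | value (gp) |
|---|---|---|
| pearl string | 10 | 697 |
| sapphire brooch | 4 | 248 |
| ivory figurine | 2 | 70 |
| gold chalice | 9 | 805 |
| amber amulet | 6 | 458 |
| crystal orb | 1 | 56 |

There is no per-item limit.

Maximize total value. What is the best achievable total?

Best packing: gold chalice + crystal orb — 10 lb, 861 total.
Nothing else within 10 lb beats 861.

861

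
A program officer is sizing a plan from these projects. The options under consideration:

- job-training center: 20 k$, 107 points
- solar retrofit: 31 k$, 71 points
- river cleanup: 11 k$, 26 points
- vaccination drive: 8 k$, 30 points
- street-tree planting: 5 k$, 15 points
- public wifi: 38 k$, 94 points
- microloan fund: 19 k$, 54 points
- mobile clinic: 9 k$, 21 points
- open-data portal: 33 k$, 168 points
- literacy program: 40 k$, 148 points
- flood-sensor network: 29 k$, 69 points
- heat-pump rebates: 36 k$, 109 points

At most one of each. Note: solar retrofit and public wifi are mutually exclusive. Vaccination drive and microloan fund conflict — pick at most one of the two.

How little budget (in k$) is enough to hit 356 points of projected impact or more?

86

Look for the lowest-budget combination reaching 356.
Taking job-training center + river cleanup + vaccination drive + street-tree planting + mobile clinic + open-data portal gives 367 (≥ 356) for 86 k$.
No combination under 86 k$ hits 356.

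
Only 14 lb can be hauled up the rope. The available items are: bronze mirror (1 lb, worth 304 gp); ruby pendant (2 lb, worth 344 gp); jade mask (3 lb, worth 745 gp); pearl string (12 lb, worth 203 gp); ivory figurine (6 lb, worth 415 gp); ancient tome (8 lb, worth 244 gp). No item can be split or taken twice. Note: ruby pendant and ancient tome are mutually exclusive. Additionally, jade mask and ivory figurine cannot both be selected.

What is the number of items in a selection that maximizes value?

3

Best achievable value is 1393.
For example bronze mirror + ruby pendant + jade mask achieves it, using 6 lb.
All optima have 3 items.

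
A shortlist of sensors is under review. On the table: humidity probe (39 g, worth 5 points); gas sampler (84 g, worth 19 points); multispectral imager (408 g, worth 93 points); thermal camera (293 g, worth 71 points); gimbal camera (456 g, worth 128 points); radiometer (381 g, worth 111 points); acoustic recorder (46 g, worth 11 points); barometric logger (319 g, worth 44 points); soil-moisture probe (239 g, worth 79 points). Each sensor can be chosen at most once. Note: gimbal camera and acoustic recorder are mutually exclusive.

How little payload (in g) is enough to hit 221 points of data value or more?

779

Minimise g subject to total data value ≥ 221.
gas sampler + gimbal camera + soil-moisture probe reaches 226 using 779 g.
No combination under 779 g hits 221.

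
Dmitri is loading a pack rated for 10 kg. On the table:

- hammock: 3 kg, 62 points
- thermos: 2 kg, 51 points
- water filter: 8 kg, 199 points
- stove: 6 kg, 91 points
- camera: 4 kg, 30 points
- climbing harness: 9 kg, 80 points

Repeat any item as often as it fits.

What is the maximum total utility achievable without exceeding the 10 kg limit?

By utility per kg: thermos 25.50, water filter 24.88, hammock 20.67 lead.
Best packing: 5×thermos — 10 kg, 255 total.
That's the maximum — no swap from here does better than 255.

255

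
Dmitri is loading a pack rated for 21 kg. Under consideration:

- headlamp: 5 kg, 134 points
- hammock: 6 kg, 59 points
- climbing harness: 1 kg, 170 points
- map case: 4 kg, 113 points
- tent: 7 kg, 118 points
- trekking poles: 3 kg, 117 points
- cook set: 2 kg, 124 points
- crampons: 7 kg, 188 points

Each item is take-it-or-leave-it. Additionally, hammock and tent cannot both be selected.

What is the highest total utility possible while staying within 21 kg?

Greedy by ratio would take climbing harness + map case + trekking poles + cook set + crampons: 17 kg used, total 712.
Replace map case with headlamp: the trade gains 21 net, giving 733 at 18 kg.
Next best is headlamp + climbing harness + map case + cook set + crampons at 729 (19 kg) — short by 4.

733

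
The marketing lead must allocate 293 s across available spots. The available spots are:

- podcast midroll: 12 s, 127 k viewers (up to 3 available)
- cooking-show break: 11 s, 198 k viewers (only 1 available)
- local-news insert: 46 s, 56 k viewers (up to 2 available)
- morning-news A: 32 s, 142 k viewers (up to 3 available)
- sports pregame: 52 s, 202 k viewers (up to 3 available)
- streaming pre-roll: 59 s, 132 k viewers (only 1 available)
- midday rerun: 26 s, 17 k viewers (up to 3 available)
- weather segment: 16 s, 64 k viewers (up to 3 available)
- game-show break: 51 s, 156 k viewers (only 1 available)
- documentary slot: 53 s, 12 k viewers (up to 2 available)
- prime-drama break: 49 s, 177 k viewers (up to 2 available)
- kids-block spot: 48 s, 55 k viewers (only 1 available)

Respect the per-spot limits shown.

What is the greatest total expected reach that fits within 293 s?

Taking 3×podcast midroll + cooking-show break + 3×morning-news A + sports pregame + 3×weather segment + prime-drama break: 292 s used, 1576 in expected reach.
Nothing else within 293 s beats 1576.

1576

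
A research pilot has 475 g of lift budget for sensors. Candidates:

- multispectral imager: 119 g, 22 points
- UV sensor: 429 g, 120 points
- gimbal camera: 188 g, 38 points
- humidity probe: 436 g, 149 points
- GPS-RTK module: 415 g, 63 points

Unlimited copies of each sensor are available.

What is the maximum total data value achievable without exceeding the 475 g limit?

149

The ratio ordering already packs tightly: humidity probe, 436 g, 149.
The spare 39 g is too small for any remaining sensor, and no exchange beats 149.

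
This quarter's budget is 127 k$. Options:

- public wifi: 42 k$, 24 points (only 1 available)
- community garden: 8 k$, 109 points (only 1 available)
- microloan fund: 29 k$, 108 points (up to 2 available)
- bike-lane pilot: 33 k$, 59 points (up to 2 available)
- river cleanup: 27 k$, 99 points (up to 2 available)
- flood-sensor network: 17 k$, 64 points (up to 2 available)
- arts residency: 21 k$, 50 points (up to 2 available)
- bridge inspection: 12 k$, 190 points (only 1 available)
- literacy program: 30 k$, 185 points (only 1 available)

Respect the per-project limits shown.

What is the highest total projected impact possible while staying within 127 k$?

764

A density-first pass picks community garden + microloan fund + 2×flood-sensor network + bridge inspection + literacy program — 720 at 113 k$.
Replace flood-sensor network with microloan fund: the trade gains 44 net, giving 764 at 125 k$.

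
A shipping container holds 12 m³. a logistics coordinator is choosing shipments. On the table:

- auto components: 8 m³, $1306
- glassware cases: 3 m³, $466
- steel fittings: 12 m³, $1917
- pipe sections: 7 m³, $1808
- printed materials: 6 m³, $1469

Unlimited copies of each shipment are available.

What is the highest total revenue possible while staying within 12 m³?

A density-first pass picks glassware cases + pipe sections — 2274 at 10 m³.
Replace glassware cases and pipe sections with 2×printed materials: the trade gains 664 net, giving 2938 at 12 m³.

2938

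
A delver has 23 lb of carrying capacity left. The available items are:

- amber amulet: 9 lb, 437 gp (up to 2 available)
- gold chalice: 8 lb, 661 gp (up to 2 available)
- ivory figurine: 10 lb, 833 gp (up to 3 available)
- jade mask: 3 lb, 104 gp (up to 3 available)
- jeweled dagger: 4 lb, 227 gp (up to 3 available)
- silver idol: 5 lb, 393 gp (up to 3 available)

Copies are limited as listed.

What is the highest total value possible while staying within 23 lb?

Greedy by ratio would take 2×ivory figurine + jade mask: 23 lb used, total 1770.
Replace ivory figurine and jade mask with gold chalice + silver idol: the trade gains 117 net, giving 1887 at 23 lb.

1887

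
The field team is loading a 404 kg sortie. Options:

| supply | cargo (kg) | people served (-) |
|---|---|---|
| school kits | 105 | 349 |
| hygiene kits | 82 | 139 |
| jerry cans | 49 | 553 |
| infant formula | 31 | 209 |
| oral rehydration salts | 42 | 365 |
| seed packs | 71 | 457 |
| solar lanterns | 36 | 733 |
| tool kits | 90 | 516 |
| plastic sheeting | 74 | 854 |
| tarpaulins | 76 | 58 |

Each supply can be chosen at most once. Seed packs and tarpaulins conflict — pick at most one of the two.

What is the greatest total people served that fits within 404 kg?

Density check — solar lanterns 20.36, plastic sheeting 11.54, jerry cans 11.29, oral rehydration salts 8.69 are the best per kg.
Taking jerry cans + infant formula + oral rehydration salts + seed packs + solar lanterns + tool kits + plastic sheeting: 393 kg used, 3687 in people served.

3687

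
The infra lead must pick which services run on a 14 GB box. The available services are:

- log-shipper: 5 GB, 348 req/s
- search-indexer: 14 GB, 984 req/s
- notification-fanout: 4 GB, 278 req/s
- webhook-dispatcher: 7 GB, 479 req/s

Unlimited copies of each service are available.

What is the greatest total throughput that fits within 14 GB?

984

Best packing: search-indexer — 14 GB, 984 total.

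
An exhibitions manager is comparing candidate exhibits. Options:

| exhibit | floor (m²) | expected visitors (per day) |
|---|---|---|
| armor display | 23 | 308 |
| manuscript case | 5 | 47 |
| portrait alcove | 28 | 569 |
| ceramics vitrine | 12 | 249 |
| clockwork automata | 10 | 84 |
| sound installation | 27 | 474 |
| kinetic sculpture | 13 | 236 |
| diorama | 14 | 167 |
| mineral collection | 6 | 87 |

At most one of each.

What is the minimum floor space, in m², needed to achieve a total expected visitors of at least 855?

45

Minimise m² subject to total expected visitors ≥ 855.
Taking manuscript case + portrait alcove + ceramics vitrine gives 865 (≥ 855) for 45 m².
Below 45 m² the best achievable stays under 855.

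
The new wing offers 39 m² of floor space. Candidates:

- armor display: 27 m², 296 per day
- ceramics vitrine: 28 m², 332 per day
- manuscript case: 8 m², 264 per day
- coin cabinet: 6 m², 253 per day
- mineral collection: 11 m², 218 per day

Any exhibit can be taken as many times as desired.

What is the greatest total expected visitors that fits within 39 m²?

1529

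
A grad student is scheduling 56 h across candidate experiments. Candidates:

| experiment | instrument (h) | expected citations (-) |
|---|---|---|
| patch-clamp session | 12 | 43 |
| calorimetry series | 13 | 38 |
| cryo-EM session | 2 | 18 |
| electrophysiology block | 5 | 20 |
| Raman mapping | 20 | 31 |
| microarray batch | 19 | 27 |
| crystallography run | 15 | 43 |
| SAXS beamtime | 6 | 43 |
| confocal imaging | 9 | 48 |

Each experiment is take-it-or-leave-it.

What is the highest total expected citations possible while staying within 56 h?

215

A density-first pass picks patch-clamp session + calorimetry series + cryo-EM session + electrophysiology block + SAXS beamtime + confocal imaging — 210 at 47 h.
Dropping cryo-EM session and electrophysiology block frees 7 h; slotting in crystallography run (15 h) lifts the total to 215 at 55 h.
That's the maximum — no swap from here does better than 215.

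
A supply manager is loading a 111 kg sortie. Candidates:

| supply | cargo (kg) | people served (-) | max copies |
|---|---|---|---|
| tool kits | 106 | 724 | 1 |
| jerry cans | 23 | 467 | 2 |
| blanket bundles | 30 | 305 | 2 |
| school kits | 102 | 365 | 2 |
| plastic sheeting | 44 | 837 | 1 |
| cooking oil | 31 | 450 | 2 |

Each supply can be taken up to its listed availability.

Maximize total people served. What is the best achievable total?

Ranking by ratio (people served/kg): jerry cans 20.30, plastic sheeting 19.02, cooking oil 14.52, blanket bundles 10.17.
Filling by ratio: 2×jerry cans + plastic sheeting for 1771, with 21 kg left unused.
Replace plastic sheeting with 2×cooking oil: the trade gains 63 net, giving 1834 at 108 kg.
No other feasible combination exceeds 1834.

1834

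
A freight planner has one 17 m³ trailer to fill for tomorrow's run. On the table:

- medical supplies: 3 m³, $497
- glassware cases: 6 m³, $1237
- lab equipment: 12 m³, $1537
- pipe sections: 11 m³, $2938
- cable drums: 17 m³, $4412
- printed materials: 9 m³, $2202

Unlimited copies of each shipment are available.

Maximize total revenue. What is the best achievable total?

4412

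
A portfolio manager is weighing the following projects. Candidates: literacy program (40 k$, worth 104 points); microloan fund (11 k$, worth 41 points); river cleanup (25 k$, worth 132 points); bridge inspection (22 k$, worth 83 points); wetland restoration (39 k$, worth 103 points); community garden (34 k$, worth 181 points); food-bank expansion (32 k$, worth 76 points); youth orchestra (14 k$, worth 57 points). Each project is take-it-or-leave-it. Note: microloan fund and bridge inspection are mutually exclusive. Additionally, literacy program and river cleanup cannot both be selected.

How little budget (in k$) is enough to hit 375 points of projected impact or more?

81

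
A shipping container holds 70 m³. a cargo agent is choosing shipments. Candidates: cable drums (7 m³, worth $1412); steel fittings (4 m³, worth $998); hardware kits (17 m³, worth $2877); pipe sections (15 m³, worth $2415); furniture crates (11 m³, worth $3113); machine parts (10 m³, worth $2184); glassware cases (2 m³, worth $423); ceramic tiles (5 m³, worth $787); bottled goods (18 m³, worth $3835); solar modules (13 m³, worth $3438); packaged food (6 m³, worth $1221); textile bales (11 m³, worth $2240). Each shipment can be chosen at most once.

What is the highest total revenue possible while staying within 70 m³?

16257

The ratio heuristic lands on steel fittings + furniture crates + machine parts + glassware cases + bottled goods + solar modules + textile bales (16231) but leaves 1 m³ idle.
Replace machine parts and glassware cases with cable drums + packaged food: the trade gains 26 net, giving 16257 at 70 m³.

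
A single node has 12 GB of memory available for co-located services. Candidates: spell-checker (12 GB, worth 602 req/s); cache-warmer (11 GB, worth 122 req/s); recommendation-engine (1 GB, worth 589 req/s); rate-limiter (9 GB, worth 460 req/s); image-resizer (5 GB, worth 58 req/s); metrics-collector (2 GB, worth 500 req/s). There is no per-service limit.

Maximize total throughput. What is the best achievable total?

Density check — recommendation-engine 589.00, metrics-collector 250.00, rate-limiter 51.11, spell-checker 50.17 are the best per GB.
Taking 12×recommendation-engine: 12 GB used, 7068 in throughput.

7068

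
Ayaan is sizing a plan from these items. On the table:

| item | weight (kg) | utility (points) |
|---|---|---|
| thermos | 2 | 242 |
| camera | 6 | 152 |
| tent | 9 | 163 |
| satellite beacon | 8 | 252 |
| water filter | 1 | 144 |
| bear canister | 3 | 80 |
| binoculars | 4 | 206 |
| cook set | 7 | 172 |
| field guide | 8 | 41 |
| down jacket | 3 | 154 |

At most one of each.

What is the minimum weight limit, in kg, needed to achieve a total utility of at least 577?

Need the lightest bundle worth ≥ 577.
thermos + water filter + binoculars reaches 592 using 7 kg.
Any bundle with less than 7 kg falls short of 577.

7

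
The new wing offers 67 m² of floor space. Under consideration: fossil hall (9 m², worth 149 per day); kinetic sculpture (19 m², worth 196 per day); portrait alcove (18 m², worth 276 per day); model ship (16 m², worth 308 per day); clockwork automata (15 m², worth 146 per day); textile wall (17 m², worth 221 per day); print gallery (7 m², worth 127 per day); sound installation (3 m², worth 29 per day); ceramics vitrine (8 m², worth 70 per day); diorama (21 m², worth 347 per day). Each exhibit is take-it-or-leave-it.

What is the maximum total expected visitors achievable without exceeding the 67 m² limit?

Ranking by ratio (expected visitors/m²): model ship 19.25, print gallery 18.14, fossil hall 16.56.
Taking the top-ratio exhibits first gives fossil hall + model ship + print gallery + sound installation + ceramics vitrine + diorama for 1030 (64 m²).
Replace print gallery and ceramics vitrine with portrait alcove: the trade gains 79 net, giving 1109 at 67 m².
The closest alternative, portrait alcove + model ship + print gallery + sound installation + diorama, reaches only 1087.

1109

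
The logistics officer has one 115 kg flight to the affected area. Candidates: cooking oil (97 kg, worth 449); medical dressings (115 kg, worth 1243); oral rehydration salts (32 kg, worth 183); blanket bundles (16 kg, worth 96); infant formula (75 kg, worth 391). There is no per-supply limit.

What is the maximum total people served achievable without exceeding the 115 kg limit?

1243

Best packing: medical dressings — 115 kg, 1243 total.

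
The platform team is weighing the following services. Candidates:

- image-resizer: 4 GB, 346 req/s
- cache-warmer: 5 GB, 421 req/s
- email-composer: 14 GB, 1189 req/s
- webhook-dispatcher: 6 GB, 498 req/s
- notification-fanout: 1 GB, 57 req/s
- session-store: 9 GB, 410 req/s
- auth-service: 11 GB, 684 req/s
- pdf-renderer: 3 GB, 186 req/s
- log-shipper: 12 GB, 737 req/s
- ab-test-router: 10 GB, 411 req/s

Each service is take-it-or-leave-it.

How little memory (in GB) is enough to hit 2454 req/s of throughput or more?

Need the lightest bundle worth ≥ 2454.
image-resizer + cache-warmer + email-composer + webhook-dispatcher reaches 2454 using 29 GB.
Any bundle with less than 29 GB falls short of 2454.

29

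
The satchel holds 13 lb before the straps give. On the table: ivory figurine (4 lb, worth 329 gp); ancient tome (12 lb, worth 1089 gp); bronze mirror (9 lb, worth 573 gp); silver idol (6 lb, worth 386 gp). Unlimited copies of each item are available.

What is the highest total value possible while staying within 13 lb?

Ancient tome uses 12 of the 13 lb and totals 1089.
Nothing else within 13 lb beats 1089.

1089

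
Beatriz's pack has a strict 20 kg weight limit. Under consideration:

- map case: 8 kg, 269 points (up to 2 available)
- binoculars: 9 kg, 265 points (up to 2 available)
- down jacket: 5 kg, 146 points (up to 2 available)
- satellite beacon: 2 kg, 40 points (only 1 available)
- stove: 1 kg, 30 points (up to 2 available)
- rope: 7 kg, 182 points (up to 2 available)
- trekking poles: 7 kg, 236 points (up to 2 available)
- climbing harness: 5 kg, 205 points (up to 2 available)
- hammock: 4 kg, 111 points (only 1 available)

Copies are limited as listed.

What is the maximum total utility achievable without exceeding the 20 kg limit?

Ranking by ratio (utility/kg): climbing harness 41.00, trekking poles 33.71, map case 33.62.
Taking the top-ratio items first gives 2×stove + trekking poles + 2×climbing harness for 706 (19 kg).
Dropping trekking poles frees 7 kg; slotting in map case (8 kg) lifts the total to 739 at 20 kg.
No other feasible combination exceeds 739.

739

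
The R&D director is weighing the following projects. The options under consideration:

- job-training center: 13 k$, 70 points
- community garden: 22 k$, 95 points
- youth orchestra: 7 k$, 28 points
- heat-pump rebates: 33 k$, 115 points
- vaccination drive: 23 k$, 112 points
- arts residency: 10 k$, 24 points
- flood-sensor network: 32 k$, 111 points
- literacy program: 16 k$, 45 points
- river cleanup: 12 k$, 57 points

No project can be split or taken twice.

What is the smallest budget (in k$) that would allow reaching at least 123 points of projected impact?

25

Need the lightest bundle worth ≥ 123.
job-training center + river cleanup: 127 projected impact at 25 k$.
Below 25 k$ the best achievable stays under 123.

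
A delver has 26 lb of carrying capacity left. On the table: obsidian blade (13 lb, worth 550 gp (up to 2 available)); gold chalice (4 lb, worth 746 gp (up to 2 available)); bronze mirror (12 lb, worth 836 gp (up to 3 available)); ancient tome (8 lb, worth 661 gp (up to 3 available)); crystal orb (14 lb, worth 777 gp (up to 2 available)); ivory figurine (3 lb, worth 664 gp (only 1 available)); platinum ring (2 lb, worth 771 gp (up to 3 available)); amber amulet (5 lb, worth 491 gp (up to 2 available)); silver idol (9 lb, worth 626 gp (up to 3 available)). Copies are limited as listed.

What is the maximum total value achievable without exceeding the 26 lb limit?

5130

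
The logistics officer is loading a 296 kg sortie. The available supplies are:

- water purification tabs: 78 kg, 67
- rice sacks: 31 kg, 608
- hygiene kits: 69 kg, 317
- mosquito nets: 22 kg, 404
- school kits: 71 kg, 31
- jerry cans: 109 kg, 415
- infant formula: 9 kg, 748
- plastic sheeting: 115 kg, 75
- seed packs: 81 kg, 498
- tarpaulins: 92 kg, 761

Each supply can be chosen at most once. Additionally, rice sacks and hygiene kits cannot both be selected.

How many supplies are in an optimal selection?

5

The maximum people served within 296 kg is 3019.
One optimal bundle: rice sacks + mosquito nets + infant formula + seed packs + tarpaulins (235 kg).
Any selection reaching 3019 contains exactly 5 supplies.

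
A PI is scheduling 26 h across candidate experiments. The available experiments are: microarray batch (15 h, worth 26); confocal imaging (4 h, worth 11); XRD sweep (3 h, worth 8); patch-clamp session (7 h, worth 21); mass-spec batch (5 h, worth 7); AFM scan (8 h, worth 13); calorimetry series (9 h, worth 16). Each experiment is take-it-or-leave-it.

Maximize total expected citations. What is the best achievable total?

58

The ratio heuristic lands on confocal imaging + XRD sweep + patch-clamp session + calorimetry series (56) but leaves 3 h idle.
Replace XRD sweep and calorimetry series with microarray batch: the trade gains 2 net, giving 58 at 26 h.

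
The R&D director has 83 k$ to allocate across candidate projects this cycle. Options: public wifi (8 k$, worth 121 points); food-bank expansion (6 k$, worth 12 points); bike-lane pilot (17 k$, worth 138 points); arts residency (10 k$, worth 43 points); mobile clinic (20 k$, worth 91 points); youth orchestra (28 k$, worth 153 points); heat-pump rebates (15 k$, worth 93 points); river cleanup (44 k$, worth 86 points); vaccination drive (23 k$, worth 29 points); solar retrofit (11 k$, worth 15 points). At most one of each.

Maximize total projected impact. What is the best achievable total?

548

Public wifi + bike-lane pilot + arts residency + youth orchestra + heat-pump rebates uses 78 of the 83 k$ and totals 548.
Next best is public wifi + bike-lane pilot + arts residency + mobile clinic + youth orchestra at 546 (83 k$) — short by 2.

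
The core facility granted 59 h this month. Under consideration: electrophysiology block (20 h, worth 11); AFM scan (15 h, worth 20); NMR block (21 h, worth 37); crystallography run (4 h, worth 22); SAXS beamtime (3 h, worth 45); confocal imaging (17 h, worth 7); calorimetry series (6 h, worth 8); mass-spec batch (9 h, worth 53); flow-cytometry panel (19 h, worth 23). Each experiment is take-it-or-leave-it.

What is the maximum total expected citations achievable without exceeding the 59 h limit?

185

By expected citations per h: SAXS beamtime 15.00, mass-spec batch 5.89, crystallography run 5.50, NMR block 1.76 lead.
Best packing: AFM scan + NMR block + crystallography run + SAXS beamtime + calorimetry series + mass-spec batch — 58 h, 185 total.
Runner-up NMR block + crystallography run + SAXS beamtime + mass-spec batch + flow-cytometry panel tops out at 180.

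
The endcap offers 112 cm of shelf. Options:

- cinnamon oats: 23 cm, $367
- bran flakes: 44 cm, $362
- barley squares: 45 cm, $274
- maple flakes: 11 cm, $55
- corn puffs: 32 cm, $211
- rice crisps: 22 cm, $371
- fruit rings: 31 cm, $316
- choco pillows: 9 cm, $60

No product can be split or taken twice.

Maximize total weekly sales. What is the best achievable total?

Greedy by ratio would take cinnamon oats + maple flakes + rice crisps + fruit rings + choco pillows: 96 cm used, total 1169.
Replace maple flakes and choco pillows with corn puffs: the trade gains 96 net, giving 1265 at 108 cm.

1265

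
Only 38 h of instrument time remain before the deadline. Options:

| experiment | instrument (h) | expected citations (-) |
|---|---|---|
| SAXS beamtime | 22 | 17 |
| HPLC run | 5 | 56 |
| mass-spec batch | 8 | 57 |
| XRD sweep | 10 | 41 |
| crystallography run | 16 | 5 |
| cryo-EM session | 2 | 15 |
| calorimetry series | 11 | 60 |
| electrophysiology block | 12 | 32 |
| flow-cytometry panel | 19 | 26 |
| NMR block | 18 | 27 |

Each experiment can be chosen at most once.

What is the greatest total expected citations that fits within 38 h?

229

Density check — HPLC run 11.20, cryo-EM session 7.50, mass-spec batch 7.12, calorimetry series 5.45 are the best per h.
Taking HPLC run + mass-spec batch + XRD sweep + cryo-EM session + calorimetry series: 36 h used, 229 in expected citations.
The closest alternative, HPLC run + mass-spec batch + cryo-EM session + calorimetry series + electrophysiology block, reaches only 220.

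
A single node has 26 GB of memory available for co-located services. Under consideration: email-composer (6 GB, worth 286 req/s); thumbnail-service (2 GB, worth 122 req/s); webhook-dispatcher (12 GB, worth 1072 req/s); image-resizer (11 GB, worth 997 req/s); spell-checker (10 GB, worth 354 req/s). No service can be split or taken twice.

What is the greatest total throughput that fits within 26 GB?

2191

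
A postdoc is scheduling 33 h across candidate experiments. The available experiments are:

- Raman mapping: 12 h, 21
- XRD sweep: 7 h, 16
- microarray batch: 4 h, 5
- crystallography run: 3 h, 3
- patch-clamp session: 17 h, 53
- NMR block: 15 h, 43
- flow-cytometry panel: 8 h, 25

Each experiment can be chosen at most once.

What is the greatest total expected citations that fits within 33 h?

96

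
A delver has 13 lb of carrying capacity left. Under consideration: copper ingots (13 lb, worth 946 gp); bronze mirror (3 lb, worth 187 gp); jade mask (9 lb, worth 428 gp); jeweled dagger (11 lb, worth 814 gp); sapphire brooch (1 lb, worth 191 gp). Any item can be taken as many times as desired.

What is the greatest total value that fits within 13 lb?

2483

Density check — sapphire brooch 191.00, jeweled dagger 74.00, copper ingots 72.77 are the best per lb.
Taking 13×sapphire brooch: 13 lb used, 2483 in value.
Nothing else within 13 lb beats 2483.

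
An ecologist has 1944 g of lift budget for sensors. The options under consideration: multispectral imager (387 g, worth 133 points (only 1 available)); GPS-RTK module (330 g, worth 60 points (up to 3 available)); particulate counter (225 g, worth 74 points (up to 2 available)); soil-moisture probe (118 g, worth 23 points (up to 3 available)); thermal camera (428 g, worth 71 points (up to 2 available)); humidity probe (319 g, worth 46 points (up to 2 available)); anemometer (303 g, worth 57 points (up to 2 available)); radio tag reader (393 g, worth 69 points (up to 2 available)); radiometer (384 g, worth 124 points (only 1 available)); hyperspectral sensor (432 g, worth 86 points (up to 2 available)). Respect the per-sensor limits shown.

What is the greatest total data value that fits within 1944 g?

537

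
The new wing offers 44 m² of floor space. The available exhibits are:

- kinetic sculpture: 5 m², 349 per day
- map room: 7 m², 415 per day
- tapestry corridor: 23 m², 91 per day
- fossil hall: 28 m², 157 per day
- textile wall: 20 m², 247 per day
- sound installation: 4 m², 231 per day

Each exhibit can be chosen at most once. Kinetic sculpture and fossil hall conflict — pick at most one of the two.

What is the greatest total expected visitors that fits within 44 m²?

1242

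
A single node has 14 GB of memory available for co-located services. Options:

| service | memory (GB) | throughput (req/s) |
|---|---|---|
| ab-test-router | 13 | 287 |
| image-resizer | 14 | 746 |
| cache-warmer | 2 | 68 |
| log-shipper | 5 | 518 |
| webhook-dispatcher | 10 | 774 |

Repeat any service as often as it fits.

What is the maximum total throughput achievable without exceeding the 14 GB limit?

1172

2×cache-warmer + 2×log-shipper uses 14 of the 14 GB and totals 1172.
Every other selection either busts 14 GB or fails to beat 1172.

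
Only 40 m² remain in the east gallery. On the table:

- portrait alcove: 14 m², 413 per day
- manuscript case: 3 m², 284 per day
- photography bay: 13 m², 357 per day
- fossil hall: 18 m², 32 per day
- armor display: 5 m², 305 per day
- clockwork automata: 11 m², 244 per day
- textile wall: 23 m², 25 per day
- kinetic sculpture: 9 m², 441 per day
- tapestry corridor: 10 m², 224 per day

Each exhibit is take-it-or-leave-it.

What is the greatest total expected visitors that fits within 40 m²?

1611

Filling by ratio: portrait alcove + manuscript case + armor display + kinetic sculpture for 1443, with 9 m² left unused.
Dropping portrait alcove frees 14 m²; slotting in photography bay + tapestry corridor (23 m²) lifts the total to 1611 at 40 m².
Next best is manuscript case + armor display + clockwork automata + kinetic sculpture + tapestry corridor at 1498 (38 m²) — short by 113.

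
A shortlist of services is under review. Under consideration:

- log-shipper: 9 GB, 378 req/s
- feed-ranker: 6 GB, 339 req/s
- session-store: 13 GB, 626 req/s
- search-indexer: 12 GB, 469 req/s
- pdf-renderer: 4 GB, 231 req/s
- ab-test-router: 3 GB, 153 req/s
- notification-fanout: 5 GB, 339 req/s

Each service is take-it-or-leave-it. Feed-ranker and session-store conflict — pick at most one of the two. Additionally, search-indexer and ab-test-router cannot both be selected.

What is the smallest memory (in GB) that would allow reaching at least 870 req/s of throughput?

15

Look for the lowest-memory combination reaching 870.
feed-ranker + pdf-renderer + notification-fanout: 909 throughput at 15 GB.
No combination under 15 GB hits 870.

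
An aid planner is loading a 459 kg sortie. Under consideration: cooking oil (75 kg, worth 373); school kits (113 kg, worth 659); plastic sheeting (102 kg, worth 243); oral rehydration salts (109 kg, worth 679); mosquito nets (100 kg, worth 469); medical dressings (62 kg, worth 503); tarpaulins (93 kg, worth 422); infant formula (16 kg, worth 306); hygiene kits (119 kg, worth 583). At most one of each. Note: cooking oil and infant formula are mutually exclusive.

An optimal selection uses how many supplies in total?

The maximum people served within 459 kg is 2730.
school kits + oral rehydration salts + medical dressings + infant formula + hygiene kits hits 2730 at 419 kg.
Any selection reaching 2730 contains exactly 5 supplies.

5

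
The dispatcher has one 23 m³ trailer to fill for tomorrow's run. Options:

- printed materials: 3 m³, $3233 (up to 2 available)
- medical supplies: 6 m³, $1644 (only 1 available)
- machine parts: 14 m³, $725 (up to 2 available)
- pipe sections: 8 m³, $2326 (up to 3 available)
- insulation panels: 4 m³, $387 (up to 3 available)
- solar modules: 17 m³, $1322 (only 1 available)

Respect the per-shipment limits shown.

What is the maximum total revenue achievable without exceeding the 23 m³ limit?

11118

The ratio ordering already packs tightly: 2×printed materials + 2×pipe sections, 22 m³, 11118.
The spare 1 m³ is too small for any remaining shipment, and no exchange beats 11118.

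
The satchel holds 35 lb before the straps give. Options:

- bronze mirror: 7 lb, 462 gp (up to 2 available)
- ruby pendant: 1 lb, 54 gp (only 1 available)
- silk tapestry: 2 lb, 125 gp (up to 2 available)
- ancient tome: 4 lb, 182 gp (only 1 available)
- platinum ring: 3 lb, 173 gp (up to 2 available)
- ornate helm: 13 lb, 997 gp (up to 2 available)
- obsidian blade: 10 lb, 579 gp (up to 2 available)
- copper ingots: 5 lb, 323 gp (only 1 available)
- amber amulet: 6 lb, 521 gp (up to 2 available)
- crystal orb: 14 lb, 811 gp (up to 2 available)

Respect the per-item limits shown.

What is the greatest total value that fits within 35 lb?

2694

Ranking by ratio (value/lb): amber amulet 86.83, ornate helm 76.69, bronze mirror 66.00, copper ingots 64.60.
A density-first pass picks bronze mirror + ruby pendant + silk tapestry + ornate helm + 2×amber amulet — 2680 at 35 lb.
The 13 lb tied up in bronze mirror and amber amulet is better spent on ornate helm — total rises to 2694 (35 lb).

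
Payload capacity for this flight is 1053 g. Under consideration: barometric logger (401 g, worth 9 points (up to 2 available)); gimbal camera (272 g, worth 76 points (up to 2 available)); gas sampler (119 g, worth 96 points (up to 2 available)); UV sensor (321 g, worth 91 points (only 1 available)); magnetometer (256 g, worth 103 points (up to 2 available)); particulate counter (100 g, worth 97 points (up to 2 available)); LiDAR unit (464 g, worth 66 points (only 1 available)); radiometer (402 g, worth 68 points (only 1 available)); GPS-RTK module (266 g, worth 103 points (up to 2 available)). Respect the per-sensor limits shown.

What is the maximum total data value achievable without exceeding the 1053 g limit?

592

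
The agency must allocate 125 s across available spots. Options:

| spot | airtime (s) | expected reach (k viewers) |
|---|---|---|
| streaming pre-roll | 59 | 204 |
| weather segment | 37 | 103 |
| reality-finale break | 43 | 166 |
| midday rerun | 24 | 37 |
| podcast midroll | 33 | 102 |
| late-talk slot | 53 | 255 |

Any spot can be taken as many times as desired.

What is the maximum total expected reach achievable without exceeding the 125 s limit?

Taking 2×late-talk slot: 106 s used, 510 in expected reach.
No other feasible combination exceeds 510.

510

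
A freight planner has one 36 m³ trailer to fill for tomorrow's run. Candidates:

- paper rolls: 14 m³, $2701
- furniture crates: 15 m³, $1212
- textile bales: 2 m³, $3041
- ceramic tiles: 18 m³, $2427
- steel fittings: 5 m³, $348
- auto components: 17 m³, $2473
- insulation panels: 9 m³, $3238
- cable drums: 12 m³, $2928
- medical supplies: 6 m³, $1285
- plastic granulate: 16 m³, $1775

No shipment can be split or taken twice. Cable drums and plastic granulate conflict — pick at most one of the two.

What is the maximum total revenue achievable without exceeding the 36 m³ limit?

10840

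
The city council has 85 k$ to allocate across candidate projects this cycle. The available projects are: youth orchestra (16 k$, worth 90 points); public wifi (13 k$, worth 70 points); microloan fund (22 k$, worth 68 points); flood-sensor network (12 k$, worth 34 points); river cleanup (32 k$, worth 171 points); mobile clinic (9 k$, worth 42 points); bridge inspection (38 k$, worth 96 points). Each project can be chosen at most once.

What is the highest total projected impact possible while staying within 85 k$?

The ratio ordering already packs tightly: youth orchestra + public wifi + flood-sensor network + river cleanup + mobile clinic, 82 k$, 407.
Next best is youth orchestra + public wifi + microloan fund + river cleanup at 399 (83 k$) — short by 8.

407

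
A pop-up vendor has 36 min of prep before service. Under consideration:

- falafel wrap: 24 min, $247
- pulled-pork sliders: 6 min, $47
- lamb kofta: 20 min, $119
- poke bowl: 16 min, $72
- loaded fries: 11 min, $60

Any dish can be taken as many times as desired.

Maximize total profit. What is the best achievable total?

Ranking by ratio (profit/min): falafel wrap 10.29, pulled-pork sliders 7.83, lamb kofta 5.95.
Falafel wrap + 2×pulled-pork sliders uses 36 of the 36 min and totals 341.
No other feasible combination exceeds 341.

341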